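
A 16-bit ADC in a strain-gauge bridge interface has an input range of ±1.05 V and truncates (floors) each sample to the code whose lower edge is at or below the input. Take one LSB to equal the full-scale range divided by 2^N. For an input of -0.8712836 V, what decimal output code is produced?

Span: 1.05 V − (-1.05 V) = 2.1 V. LSB = 2.1 V / 2^16 ≈ 32.04 µV.
V_in − V_min = -0.8712836 − (-1.05) = 0.1787164 V.
Divide by LSB: 0.1787164 × 65536/2.1 = 5577.3133.
Truncating gives code 5577.

5577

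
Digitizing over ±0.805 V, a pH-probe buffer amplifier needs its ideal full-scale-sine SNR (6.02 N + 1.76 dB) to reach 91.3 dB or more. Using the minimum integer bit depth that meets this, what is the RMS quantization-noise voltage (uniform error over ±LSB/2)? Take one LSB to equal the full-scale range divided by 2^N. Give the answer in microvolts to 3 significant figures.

14.2 µV

Full-scale range = 0.805 V − (-0.805 V) = 1.61 V.
6.02 N + 1.76 ≥ 91.3 gives N ≥ 14.874, so the minimum integer is 15.
LSB = 1.61 V / 2^15 = 49.133 µV.
RMS noise = LSB/√12 = 14.2 µV.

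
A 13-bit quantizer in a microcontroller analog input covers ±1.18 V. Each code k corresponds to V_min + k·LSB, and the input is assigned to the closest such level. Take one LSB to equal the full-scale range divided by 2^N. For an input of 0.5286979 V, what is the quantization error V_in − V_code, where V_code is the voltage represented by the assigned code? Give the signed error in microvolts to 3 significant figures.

Range = 1.18 − (-1.18) = 2.36 V. LSB = 2.36 V / 2^13 ≈ 288.1 µV.
(V_in − V_min)/LSB = (0.5286979 − (-1.18)) × 8192/2.36 = 5931.2090 → nearest code k = 5931.
V_code = V_min + k × range/2^13 = -1.18 + 5931 × 2.36/8192 = 0.5286376953 V.
e = 0.5286979 − (0.5286376953) = +60.2 µV.

+60.2 µV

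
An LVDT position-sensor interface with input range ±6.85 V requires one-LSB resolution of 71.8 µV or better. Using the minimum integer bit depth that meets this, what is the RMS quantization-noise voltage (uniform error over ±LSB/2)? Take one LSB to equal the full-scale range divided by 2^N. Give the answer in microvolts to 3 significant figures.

15.1 µV

The full-scale span is 6.85 − (-6.85) = 13.7 V.
13.7 V / 71.8 µV = 190800. Since 2^17 = 131072 and 2^18 = 262144, N = 18.
Step size = 13.7/262144 V = 52.261 µV.
V_rms = LSB/√12 = 15.1 µV.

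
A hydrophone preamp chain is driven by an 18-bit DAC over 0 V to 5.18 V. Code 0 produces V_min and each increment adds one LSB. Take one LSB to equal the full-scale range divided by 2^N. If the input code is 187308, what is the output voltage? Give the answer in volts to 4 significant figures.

Full-scale range = 5.18 V. LSB = 5.18 V / 2^18.
Output = V_min + (187308/262144) × range = 0 + 0.714523 × 5.18 V
      = 0 + 3.70123 = 3.70123 V.

3.701 V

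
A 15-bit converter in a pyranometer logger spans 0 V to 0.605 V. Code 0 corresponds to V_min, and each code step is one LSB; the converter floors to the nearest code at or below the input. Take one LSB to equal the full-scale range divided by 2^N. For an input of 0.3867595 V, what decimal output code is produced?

20947

Full-scale range = 0.605 V. LSB = 0.605 V / 2^15 ≈ 18.46 µV.
(V_in − V_min) × 2^15/range = (0.3867595 − (0)) × 32768/0.605 = 20947.662.
Floor → code = 20947.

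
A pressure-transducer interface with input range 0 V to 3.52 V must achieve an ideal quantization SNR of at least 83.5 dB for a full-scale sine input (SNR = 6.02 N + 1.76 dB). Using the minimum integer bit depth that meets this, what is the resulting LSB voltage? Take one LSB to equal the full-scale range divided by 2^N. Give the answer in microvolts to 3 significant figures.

215 µV

V_FS = 3.52 V.
6.02 N + 1.76 ≥ 83.5 gives N ≥ 13.578, so the minimum integer is 14.
Step size = 3.52/16384 V = 215 µV.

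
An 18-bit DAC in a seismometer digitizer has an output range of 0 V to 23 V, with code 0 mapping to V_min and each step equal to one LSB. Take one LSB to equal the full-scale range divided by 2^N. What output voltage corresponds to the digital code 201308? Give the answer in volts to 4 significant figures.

Range is 23 V. LSB = 23 V / 2^18.
V_out = V_min + code × LSB = 0 V + 201308 × 23 V / 262144
      = 0 + 17.6624 = 17.6624 V.

17.66 V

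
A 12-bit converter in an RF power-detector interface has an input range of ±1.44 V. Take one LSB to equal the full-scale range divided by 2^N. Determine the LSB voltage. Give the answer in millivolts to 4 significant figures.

Span: 1.44 V − (-1.44 V) = 2.88 V.
Number of codes = 2^12 = 4096.
LSB = 2.88 V ÷ 2^12 = 2.88/4096 V = 0.7031 mV.

0.7031 mV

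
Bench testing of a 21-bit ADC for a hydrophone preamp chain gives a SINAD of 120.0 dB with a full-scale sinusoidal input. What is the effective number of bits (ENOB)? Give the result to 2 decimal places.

ENOB = (SINAD − 1.76) / 6.02 = (120.0 − 1.76) / 6.02 = 118.24 / 6.02 = 19.6412.

19.64 bits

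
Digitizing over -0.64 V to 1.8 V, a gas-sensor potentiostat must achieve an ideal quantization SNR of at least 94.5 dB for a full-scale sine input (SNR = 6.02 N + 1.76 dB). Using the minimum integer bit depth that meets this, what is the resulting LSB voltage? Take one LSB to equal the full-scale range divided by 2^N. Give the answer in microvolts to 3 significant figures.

37.2 µV

Range = 1.8 − (-0.64) = 2.44 V.
Solving 6.02 N ≥ 94.5 − 1.76: N ≥ 15.405. Round up → N = 16.
LSB = 2.44 V ÷ 2^16 = 2.44/65536 V = 37.2 µV.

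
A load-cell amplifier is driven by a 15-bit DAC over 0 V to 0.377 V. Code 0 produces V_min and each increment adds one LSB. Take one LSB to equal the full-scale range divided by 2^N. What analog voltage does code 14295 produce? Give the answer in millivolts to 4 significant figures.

164.5 mV

Full-scale range = 0.377 V. LSB = 0.377 V / 2^15.
Output = V_min + (14295/32768) × range = 0 + 0.436249 × 0.377 V
      = 0 + 0.164466 = 0.164466 V.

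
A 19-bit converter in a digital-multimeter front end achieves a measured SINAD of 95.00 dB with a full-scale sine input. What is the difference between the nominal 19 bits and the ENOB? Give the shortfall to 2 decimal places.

3.51 bits

N_eff = (95.00 − 1.76)/6.02 = 15.4884 bits.
Shortfall = 19 − 15.4884 = 3.5116 bits.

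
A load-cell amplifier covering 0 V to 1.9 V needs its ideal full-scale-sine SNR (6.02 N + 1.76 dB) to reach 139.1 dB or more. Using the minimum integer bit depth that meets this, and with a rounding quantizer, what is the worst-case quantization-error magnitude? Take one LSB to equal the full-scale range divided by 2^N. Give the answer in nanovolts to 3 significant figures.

113 nV

V_FS = 1.9 V.
N ≥ (139.1 − 1.76)/6.02 = 22.814 → N_min = 23.
LSB = 1.9 V / 2^23 = 226.50 nV.
Half an LSB is 113 nV.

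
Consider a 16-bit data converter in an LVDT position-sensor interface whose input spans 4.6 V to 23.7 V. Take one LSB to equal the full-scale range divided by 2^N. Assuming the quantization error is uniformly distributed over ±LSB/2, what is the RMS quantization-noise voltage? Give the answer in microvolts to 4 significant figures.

Span: 23.7 V − (4.6 V) = 19.1 V.
LSB = 19.1 V ÷ 2^16 = 19.1/65536 V = 291.443 µV.
σ_q = LSB/√12 = 291.443 µV/3.4641 = 84.13 µV.

84.13 µV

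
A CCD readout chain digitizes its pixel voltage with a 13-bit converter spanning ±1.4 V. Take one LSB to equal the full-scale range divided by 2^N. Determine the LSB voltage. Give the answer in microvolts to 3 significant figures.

Span: 1.4 V − (-1.4 V) = 2.8 V.
There are 2^13 = 8192 steps.
LSB = 2.8 V ÷ 2^13 = 2.8/8192 V = 342 µV.

342 µV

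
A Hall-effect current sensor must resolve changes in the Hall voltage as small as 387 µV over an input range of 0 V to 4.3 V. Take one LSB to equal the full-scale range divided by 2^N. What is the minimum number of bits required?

14 bits

Range is 4.3 V.
Need 2^N ≥ 4.3 V / 387 µV = 11110 → N_min = 14.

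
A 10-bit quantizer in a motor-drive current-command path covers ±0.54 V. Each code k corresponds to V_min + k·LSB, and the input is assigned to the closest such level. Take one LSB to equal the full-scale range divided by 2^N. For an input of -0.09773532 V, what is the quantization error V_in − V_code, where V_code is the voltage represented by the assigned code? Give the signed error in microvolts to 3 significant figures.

Full-scale range = 0.54 V − (-0.54 V) = 1.08 V. LSB = 1.08 V / 2^10 ≈ 1.055 mV.
(-0.09773532 − (-0.54)) / LSB = 0.44226468 × 1024/1.08 = 419.3324. Nearest integer: k = 419.
Reconstructed level: -0.54 + 419 × 1.08/1024 V = -0.09808593750 V.
e = -0.09773532 − (-0.09808593750) = +351 µV.

+351 µV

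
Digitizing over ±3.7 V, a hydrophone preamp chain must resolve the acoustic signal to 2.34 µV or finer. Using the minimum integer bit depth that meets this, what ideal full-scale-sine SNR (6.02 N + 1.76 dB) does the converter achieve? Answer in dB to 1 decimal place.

134.2 dB

Span: 3.7 V − (-3.7 V) = 7.4 V.
Need 2^N ≥ 7.4 V / 2.34 µV = 3.162e6 → N_min = 22.
Ideal SNR at N = 22: 6.02·22 + 1.76 = 134.2 dB.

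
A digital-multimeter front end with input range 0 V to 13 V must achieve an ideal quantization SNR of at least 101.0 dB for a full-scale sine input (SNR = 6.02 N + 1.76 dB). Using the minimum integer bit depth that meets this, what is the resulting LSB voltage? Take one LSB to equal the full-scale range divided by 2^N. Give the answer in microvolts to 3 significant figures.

V_FS = 13 V.
N ≥ (101.0 − 1.76)/6.02 = 16.485 → N_min = 17.
LSB = 13 V ÷ 2^17 = 13/131072 V = 99.2 µV.

99.2 µV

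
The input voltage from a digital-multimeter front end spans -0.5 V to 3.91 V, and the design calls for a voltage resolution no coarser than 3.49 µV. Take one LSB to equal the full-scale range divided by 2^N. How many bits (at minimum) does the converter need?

21 bits

The full-scale span is 3.91 − (-0.5) = 4.41 V.
4.41 V / 3.49 µV = 1.264e6. Since 2^20 = 1048576 and 2^21 = 2097152, N = 21.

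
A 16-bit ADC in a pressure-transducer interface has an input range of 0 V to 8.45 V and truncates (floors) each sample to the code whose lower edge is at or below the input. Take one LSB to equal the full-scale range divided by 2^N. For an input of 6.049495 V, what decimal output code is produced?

Full-scale range = 8.45 V. LSB = 8.45 V / 2^16 ≈ 128.9 µV.
V_in − V_min = 6.049495 − (0) = 6.049495 V.
Divide by LSB: 6.049495 × 65536/8.45 = 46918.3082.
Truncating gives code 46918.

46918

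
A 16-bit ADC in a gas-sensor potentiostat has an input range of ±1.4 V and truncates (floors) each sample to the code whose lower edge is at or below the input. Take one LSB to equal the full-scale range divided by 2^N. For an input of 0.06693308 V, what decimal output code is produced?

Range = 1.4 − (-1.4) = 2.8 V. LSB = 2.8 V / 2^16 ≈ 42.72 µV.
V_in − V_min = 0.06693308 − (-1.4) = 1.46693308 V.
Divide by LSB: 1.46693308 × 65536/2.8 = 34334.6165.
Truncating gives code 34334.

34334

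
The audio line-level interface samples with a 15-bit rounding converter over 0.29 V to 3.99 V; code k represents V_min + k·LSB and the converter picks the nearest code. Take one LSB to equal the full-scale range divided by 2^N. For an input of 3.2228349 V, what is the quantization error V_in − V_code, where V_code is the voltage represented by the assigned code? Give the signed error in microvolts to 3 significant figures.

Full-scale range = 3.99 V − (0.29 V) = 3.7 V. LSB = 3.7 V / 2^15 ≈ 112.9 µV.
Position in LSBs: (3.2228349 − (0.29)) × 32768/3.7 = 25973.8200; rounding gives k = 25974.
V_code = V_min + k × range/2^15 = 0.29 + 25974 × 3.7/32768 = 3.2228552246 V.
V_in − V_code = 3.2228349 − (3.2228552246) = −20.3 µV.

−20.3 µV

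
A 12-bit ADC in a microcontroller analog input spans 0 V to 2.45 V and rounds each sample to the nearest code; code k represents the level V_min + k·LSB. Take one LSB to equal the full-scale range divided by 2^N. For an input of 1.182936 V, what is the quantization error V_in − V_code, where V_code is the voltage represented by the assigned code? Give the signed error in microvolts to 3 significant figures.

V_FS = 2.45 V. LSB = 2.45 V / 2^12 ≈ 0.5981 mV.
Position in LSBs: (1.182936 − (0)) × 4096/2.45 = 1977.6759; rounding gives k = 1978.
Reconstructed level: 0 + 1978 × 2.45/4096 V = 1.183129883 V.
e = 1.182936 − (1.183129883) = −194 µV.

−194 µV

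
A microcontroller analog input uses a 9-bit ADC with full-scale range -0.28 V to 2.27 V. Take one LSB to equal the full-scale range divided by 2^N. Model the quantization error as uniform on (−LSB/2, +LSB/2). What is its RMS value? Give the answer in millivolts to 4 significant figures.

1.438 mV

Full-scale range = 2.27 V − (-0.28 V) = 2.55 V.
LSB = 2.55 V ÷ 2^9 = 2.55/512 V = 4.98047 mV.
σ_q = LSB/√12 = 4.98047 mV/3.4641 = 1.438 mV.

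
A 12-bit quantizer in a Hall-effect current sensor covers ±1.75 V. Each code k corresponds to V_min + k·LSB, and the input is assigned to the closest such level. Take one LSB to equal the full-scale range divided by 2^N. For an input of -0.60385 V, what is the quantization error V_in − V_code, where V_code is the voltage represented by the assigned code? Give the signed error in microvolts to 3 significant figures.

+276 µV

Range = 1.75 − (-1.75) = 3.5 V. LSB = 3.5 V / 2^12 ≈ 0.8545 mV.
(V_in − V_min)/LSB = (-0.60385 − (-1.75)) × 4096/3.5 = 1341.3230 → nearest code k = 1341.
Reconstructed level: -1.75 + 1341 × 3.5/4096 V = -0.6041259766 V.
e = -0.60385 − (-0.6041259766) = +276 µV.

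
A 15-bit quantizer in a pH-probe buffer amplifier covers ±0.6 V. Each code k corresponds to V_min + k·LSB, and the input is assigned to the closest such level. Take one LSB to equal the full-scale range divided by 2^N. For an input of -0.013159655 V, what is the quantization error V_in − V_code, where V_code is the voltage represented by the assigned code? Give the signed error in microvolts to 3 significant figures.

−12.7 µV

Full-scale range = 0.6 V − (-0.6 V) = 1.2 V. LSB = 1.2 V / 2^15 ≈ 36.62 µV.
(-0.013159655 − (-0.6)) / LSB = 0.586840345 × 32768/1.2 = 16024.6537. Nearest integer: k = 16025.
V_code = V_min + k × range/2^15 = -0.6 + 16025 × 1.2/32768 = -0.013146972656 V.
Error = V_in − V_code = -0.013159655 − (-0.013146972656) = −12.7 µV.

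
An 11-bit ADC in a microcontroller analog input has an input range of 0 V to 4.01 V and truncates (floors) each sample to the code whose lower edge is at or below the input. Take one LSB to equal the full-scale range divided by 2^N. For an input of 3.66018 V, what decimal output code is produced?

1869

Full-scale range = 4.01 V. LSB = 4.01 V / 2^11 ≈ 1.958 mV.
V_in − V_min = 3.66018 − (0) = 3.66018 V.
Divide by LSB: 3.66018 × 2048/4.01 = 1869.3388.
Truncating gives code 1869.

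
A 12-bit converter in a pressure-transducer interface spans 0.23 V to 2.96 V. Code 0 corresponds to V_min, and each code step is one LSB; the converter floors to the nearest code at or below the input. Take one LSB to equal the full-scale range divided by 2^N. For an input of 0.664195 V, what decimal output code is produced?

Span: 2.96 V − (0.23 V) = 2.73 V. LSB = 2.73 V / 2^12 ≈ 0.6665 mV.
code = ⌊(V_in − V_min)/LSB⌋ = ⌊(V_in − V_min) × 2^12 / range⌋
     = ⌊(0.664195 − (0.23)) × 4096 / 2.73⌋ = ⌊0.434195 × 4096/2.73⌋
     = ⌊651.452⌋ = 651.

651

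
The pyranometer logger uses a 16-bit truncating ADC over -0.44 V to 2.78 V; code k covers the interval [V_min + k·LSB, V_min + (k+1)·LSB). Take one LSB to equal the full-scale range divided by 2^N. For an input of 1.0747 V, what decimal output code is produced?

30828

Span: 2.78 V − (-0.44 V) = 3.22 V. LSB = 3.22 V / 2^16 ≈ 49.13 µV.
V_in − V_min = 1.0747 − (-0.44) = 1.5147 V.
Divide by LSB: 1.5147 × 65536/3.22 = 30828.3786.
Truncating gives code 30828.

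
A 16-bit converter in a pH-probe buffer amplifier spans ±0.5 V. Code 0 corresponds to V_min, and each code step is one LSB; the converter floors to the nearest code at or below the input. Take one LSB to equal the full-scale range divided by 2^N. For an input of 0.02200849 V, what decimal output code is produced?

34210

The full-scale span is 0.5 − (-0.5) = 1 V. LSB = 1 V / 2^16 ≈ 15.26 µV.
code = ⌊(V_in − V_min)/LSB⌋ = ⌊(V_in − V_min) × 2^16 / range⌋
     = ⌊(0.02200849 − (-0.5)) × 65536 / 1⌋ = ⌊0.52200849 × 65536/1⌋
     = ⌊34210.348⌋ = 34210.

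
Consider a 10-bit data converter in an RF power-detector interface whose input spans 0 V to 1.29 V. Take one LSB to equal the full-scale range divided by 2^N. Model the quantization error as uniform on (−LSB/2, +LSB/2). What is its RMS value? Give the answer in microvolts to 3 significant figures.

Full-scale range = 1.29 V.
LSB = 1.29 V / 2^10 = 1.2598 mV.
σ_q = LSB/√12 = 1.2598 mV/3.4641 = 364 µV.

364 µV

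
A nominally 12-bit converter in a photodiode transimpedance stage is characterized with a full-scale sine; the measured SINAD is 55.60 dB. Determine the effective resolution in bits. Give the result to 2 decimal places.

(55.60 − 1.76) / 6.02 = 53.84/6.02 = 8.9435 effective bits.

8.94 bits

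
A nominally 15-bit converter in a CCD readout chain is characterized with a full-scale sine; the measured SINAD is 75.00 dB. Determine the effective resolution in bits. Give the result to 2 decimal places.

(75.00 − 1.76) / 6.02 = 73.24/6.02 = 12.1661 effective bits.

12.17 bits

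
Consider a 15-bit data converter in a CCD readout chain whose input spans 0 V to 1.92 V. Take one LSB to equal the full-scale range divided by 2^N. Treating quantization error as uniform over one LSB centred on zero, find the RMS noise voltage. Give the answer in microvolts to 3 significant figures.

Range is 1.92 V.
One LSB is 1.92 V / 32768 = 58.594 µV.
For a uniform distribution on [−LSB/2, +LSB/2], V_rms = LSB/√12 = 58.594 µV/3.4641 = 16.9 µV.

16.9 µV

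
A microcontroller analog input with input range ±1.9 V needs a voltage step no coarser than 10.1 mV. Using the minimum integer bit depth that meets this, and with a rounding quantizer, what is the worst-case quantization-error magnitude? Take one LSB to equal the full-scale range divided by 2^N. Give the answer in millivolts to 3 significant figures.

3.71 mV

Span: 1.9 V − (-1.9 V) = 3.8 V.
Need 2^N ≥ 3.8 V / 10.1 mV = 376.2 → N_min = 9.
LSB = 3.8 V ÷ 2^9 = 3.8/512 V = 7.4219 mV.
|e|_max = LSB/2 = 3.71 mV.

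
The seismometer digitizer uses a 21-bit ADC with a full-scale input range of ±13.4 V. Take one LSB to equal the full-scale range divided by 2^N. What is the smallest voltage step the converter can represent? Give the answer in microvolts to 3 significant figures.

12.8 µV

Range = 13.4 − (-13.4) = 26.8 V.
2^21 = 2097152 levels.
Step size = 26.8/2097152 V = 12.8 µV.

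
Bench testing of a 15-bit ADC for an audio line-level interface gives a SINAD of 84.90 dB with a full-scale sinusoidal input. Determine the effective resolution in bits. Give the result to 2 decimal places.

13.81 bits

Inverting SNR = 6.02 N + 1.76: N_eff = (84.90 − 1.76)/6.02 = 13.8106.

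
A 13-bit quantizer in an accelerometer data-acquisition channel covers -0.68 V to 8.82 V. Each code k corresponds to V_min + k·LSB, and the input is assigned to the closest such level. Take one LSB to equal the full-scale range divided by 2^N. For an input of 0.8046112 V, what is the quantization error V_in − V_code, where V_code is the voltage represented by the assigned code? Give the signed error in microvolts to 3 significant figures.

Span: 8.82 V − (-0.68 V) = 9.5 V. LSB = 9.5 V / 2^13 ≈ 1.160 mV.
(0.8046112 − (-0.68)) / LSB = 1.4846112 × 8192/9.5 = 1280.2037. Nearest integer: k = 1280.
V_code = -0.68 + (1280/8192) × 9.5 = 0.8043750000 V.
Error = V_in − V_code = 0.8046112 − (0.8043750000) = +236 µV.

+236 µV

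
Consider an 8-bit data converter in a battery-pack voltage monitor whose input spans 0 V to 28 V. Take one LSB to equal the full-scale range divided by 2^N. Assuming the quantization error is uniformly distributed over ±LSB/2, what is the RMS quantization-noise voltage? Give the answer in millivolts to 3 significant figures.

Span = 28 V.
Step size = 28/256 V = 109.38 mV.
V_rms = LSB/√12 = 109.38 mV / √12 = 31.6 mV.

31.6 mV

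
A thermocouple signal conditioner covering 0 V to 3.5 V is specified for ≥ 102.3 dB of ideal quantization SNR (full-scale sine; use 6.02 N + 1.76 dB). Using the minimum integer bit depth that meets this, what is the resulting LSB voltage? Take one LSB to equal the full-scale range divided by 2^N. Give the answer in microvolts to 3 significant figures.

26.7 µV

Range is 3.5 V.
N ≥ (102.3 − 1.76)/6.02 = 16.701 → N_min = 17.
LSB = 3.5 V ÷ 2^17 = 3.5/131072 V = 26.7 µV.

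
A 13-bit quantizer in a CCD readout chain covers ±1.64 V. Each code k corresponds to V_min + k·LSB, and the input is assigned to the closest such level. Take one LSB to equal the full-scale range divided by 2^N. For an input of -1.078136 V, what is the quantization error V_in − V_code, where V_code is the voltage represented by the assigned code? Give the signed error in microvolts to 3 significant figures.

+116 µV

Full-scale range = 1.64 V − (-1.64 V) = 3.28 V. LSB = 3.28 V / 2^13 ≈ 400.4 µV.
(V_in − V_min)/LSB = (-1.078136 − (-1.64)) × 8192/3.28 = 1403.2896 → nearest code k = 1403.
Reconstructed level: -1.64 + 1403 × 3.28/8192 V = -1.078251953 V.
Error = V_in − V_code = -1.078136 − (-1.078251953) = +116 µV.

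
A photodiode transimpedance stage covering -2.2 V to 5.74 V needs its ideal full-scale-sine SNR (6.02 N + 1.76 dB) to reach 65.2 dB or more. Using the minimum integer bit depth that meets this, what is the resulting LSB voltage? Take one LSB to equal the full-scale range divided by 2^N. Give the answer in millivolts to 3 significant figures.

3.88 mV

Span: 5.74 V − (-2.2 V) = 7.94 V.
Required N = ⌈(65.2 − 1.76)/6.02⌉ = ⌈10.538⌉ = 11.
One LSB is 7.94 V / 2048 = 3.88 mV.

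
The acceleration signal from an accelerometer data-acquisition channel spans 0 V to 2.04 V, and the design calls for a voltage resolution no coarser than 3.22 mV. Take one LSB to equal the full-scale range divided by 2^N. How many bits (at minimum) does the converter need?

Range is 2.04 V.
2.04 V / 3.22 mV = 633.5. Since 2^9 = 512 and 2^10 = 1024, N = 10.

10 bits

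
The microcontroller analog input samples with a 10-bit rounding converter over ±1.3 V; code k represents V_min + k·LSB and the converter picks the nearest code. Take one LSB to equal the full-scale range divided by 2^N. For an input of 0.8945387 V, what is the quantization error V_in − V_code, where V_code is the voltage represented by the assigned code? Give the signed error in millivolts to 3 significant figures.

Range = 1.3 − (-1.3) = 2.6 V. LSB = 2.6 V / 2^10 ≈ 2.539 mV.
(0.8945387 − (-1.3)) / LSB = 2.1945387 × 1024/2.6 = 864.3106. Nearest integer: k = 864.
V_code = -1.3 + (864/1024) × 2.6 = 0.8937500000 V.
e = 0.8945387 − (0.8937500000) = +0.789 mV.

+0.789 mV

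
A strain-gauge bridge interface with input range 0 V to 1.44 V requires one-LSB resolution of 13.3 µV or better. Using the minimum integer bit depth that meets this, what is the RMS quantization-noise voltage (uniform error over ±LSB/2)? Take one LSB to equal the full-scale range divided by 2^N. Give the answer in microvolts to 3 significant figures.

Range is 1.44 V.
1.44 V / 13.3 µV = 108300. Since 2^16 = 65536 and 2^17 = 131072, N = 17.
One LSB is 1.44 V / 131072 = 10.986 µV.
RMS noise = LSB/√12 = 3.17 µV.

3.17 µV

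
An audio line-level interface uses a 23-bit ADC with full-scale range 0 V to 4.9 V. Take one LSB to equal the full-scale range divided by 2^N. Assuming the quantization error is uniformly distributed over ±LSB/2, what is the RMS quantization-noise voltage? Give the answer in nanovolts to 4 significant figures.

Range is 4.9 V.
LSB = 4.9 V ÷ 2^23 = 4.9/8388608 V = 0.584126 µV.
σ_q = LSB/√12 = 0.584126 µV/3.4641 = 168.6 nV.

168.6 nV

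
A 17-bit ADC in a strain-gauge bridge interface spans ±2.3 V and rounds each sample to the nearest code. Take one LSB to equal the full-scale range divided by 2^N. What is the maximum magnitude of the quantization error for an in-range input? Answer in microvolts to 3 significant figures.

17.5 µV

Full-scale range = 2.3 V − (-2.3 V) = 4.6 V.
One LSB is 4.6 V / 131072 = 35.095 µV.
A rounding quantizer has |error| ≤ LSB/2 = 17.5 µV.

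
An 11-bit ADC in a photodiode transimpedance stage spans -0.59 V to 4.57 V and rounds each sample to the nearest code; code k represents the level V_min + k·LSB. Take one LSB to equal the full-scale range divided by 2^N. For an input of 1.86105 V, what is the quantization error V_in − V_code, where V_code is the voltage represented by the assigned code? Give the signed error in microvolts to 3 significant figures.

−454 µV

Span: 4.57 V − (-0.59 V) = 5.16 V. LSB = 5.16 V / 2^11 ≈ 2.520 mV.
Position in LSBs: (1.86105 − (-0.59)) × 2048/5.16 = 972.8198; rounding gives k = 973.
Reconstructed level: -0.59 + 973 × 5.16/2048 V = 1.861503906 V.
V_in − V_code = 1.86105 − (1.861503906) = −454 µV.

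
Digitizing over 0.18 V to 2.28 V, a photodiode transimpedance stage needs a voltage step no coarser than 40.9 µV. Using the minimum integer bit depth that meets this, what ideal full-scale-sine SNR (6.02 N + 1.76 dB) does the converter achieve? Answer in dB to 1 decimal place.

Range = 2.28 − (0.18) = 2.1 V.
Required number of levels: 2.1/40.9 µV = 51345; smallest N with 2^N ≥ that is 16.
SNR = 6.02 × 16 + 1.76 = 98.08 dB.

98.1 dB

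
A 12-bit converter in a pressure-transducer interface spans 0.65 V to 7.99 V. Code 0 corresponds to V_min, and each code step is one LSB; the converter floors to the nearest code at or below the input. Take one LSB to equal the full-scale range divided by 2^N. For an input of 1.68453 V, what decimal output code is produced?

Range = 7.99 − (0.65) = 7.34 V. LSB = 7.34 V / 2^12 ≈ 1.792 mV.
(V_in − V_min) × 2^12/range = (1.68453 − (0.65)) × 4096/7.34 = 577.307.
Floor → code = 577.

577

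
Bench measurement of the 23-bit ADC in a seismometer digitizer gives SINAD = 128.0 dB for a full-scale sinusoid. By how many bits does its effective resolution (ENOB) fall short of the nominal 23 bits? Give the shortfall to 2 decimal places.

Effective bits = (128.0 − 1.76)/6.02 = 20.9701.
23 − 20.9701 = 2.03 bits below nominal.

2.03 bits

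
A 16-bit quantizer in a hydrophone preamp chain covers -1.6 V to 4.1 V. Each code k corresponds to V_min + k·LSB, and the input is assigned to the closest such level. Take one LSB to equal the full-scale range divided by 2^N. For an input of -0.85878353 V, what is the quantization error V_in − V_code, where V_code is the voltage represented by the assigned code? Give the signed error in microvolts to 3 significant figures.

+14.7 µV

The full-scale span is 4.1 − (-1.6) = 5.7 V. LSB = 5.7 V / 2^16 ≈ 86.98 µV.
Position in LSBs: (-0.85878353 − (-1.6)) × 65536/5.7 = 8522.1689; rounding gives k = 8522.
V_code = -1.6 + (8522/65536) × 5.7 = -0.85879821777 V.
e = -0.85878353 − (-0.85879821777) = +14.7 µV.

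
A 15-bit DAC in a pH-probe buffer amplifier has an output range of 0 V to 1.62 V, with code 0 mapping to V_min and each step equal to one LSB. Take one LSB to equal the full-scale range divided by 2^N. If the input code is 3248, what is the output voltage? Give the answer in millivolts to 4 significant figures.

160.6 mV

Full-scale range = 1.62 V. LSB = 1.62 V / 2^15.
Output = V_min + (3248/32768) × range = 0 + 0.0991211 × 1.62 V
      = 0 + 0.160576 = 0.160576 V.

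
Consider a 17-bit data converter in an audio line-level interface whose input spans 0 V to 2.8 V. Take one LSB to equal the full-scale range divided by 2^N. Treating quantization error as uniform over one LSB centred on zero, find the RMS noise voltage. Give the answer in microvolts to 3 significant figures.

6.17 µV

Full-scale range = 2.8 V.
Step size = 2.8/131072 V = 21.362 µV.
RMS of a uniform error over width LSB is LSB/√12 = 6.17 µV.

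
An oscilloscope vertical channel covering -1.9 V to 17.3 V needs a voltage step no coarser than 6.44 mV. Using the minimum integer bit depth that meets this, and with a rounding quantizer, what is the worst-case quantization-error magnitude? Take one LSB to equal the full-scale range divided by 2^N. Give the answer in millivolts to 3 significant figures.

Full-scale range = 17.3 V − (-1.9 V) = 19.2 V.
Need 2^N ≥ 19.2 V / 6.44 mV = 2981 → N_min = 12.
Step size = 19.2/4096 V = 4.6875 mV.
Half an LSB is 2.34 mV.

2.34 mV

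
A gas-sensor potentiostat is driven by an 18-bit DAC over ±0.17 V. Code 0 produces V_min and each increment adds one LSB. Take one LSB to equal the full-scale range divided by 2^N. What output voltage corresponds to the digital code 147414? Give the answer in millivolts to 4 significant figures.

The full-scale span is 0.17 − (-0.17) = 0.34 V. LSB = 0.34 V / 2^18.
Output = V_min + (147414/262144) × range = -0.17 + 0.562340 × 0.34 V
      = -0.17 V + 0.191196 V = 0.0211955 V.

21.20 mV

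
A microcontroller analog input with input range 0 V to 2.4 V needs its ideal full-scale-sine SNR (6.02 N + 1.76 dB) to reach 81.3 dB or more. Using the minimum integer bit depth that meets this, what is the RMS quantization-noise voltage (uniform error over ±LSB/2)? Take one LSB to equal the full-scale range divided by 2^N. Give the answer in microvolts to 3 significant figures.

42.3 µV

Full-scale range = 2.4 V.
6.02 N + 1.76 ≥ 81.3 gives N ≥ 13.213, so the minimum integer is 14.
One LSB is 2.4 V / 16384 = 146.48 µV.
V_rms = LSB/√12 = 42.3 µV.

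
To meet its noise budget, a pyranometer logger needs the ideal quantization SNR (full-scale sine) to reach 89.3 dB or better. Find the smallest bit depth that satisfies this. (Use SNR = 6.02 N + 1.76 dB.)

Required N = ⌈(89.3 − 1.76)/6.02⌉ = ⌈14.542⌉ = 15.

15 bits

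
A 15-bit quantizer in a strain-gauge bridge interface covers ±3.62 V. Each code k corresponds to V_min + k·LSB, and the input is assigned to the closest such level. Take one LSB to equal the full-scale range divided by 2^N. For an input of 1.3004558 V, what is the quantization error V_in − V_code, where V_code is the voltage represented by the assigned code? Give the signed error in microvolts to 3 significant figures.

−39.8 µV

Full-scale range = 3.62 V − (-3.62 V) = 7.24 V. LSB = 7.24 V / 2^15 ≈ 220.9 µV.
Position in LSBs: (1.3004558 − (-3.62)) × 32768/7.24 = 22269.8198; rounding gives k = 22270.
Reconstructed level: -3.62 + 22270 × 7.24/32768 V = 1.3004956055 V.
e = 1.3004558 − (1.3004956055) = −39.8 µV.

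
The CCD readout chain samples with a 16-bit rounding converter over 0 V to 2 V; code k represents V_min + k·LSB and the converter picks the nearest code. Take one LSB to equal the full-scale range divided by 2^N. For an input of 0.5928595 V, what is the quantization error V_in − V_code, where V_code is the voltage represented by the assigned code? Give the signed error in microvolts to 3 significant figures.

−5.49 µV

Range is 2 V. LSB = 2 V / 2^16 ≈ 30.52 µV.
(0.5928595 − (0)) / LSB = 0.5928595 × 65536/2 = 19426.8201. Nearest integer: k = 19427.
V_code = V_min + k × range/2^16 = 0 + 19427 × 2/65536 = 0.59286499023 V.
e = 0.5928595 − (0.59286499023) = −5.49 µV.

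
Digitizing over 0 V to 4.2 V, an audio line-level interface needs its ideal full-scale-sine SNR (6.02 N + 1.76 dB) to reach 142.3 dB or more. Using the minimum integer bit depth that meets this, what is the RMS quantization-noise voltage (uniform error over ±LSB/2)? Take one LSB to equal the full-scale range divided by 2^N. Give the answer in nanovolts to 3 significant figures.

Range is 4.2 V.
6.02 N + 1.76 ≥ 142.3 gives N ≥ 23.346, so the minimum integer is 24.
Step size = 4.2/16777216 V = 250.34 nV.
V_rms = LSB/√12 = 72.3 nV.

72.3 nV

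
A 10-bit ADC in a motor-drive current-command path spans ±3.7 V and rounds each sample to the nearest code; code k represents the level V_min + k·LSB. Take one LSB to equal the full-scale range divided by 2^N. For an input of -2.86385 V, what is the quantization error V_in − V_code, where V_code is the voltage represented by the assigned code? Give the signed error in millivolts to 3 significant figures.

−2.13 mV

Span: 3.7 V − (-3.7 V) = 7.4 V. LSB = 7.4 V / 2^10 ≈ 7.227 mV.
Position in LSBs: (-2.86385 − (-3.7)) × 1024/7.4 = 115.7051; rounding gives k = 116.
V_code = V_min + k × range/2^10 = -3.7 + 116 × 7.4/1024 = -2.861718750 V.
V_in − V_code = -2.86385 − (-2.861718750) = −2.13 mV.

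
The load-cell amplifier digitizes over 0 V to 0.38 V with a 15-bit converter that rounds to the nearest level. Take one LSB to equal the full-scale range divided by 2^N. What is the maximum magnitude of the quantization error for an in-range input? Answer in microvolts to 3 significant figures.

5.80 µV

Span = 0.38 V.
One LSB is 0.38 V / 32768 = 11.597 µV.
A rounding quantizer has |error| ≤ LSB/2 = 5.80 µV.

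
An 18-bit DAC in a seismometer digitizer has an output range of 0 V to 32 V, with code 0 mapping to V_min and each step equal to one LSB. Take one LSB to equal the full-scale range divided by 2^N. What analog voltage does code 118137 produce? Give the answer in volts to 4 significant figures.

14.42 V

Range is 32 V. LSB = 32 V / 2^18.
Output = V_min + (118137/262144) × range = 0 + 0.450657 × 32 V
      = 0 + 14.4210 = 14.4210 V.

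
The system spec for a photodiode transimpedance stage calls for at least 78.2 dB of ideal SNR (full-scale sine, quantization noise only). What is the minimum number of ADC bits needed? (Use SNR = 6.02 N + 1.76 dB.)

Required N = ⌈(78.2 − 1.76)/6.02⌉ = ⌈12.698⌉ = 13.

13 bits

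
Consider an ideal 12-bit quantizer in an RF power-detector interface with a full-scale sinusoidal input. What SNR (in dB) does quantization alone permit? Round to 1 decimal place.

For an ideal N-bit converter with full-scale sine input, SNR = 6.02 N + 1.76 dB. SNR = 6.02 × 12 + 1.76 = 72.24 + 1.76 = 74.00 dB.

74.0 dB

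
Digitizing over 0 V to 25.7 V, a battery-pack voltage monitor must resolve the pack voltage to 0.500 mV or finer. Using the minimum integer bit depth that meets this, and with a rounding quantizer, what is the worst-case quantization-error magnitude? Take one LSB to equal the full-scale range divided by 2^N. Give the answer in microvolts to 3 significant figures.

196 µV

V_FS = 25.7 V.
Need 2^N ≥ 25.7 V / 0.500 mV = 51400 → N_min = 16.
Step size = 25.7/65536 V = 392.15 µV.
|e|_max = LSB/2 = 196 µV.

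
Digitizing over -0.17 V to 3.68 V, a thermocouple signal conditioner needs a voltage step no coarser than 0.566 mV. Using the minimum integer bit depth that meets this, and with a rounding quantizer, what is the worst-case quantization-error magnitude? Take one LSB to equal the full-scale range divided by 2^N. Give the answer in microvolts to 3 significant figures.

235 µV

Span: 3.68 V − (-0.17 V) = 3.85 V.
Required number of levels: 3.85/0.566 mV = 6802.1; smallest N with 2^N ≥ that is 13.
LSB = 3.85 V ÷ 2^13 = 3.85/8192 V = 469.97 µV.
Max error for round-to-nearest is LSB/2 = 235 µV.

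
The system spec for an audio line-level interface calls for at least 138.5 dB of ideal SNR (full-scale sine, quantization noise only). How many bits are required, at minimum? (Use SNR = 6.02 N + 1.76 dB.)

23 bits

6.02 N + 1.76 ≥ 138.5 gives N ≥ 22.714, so the minimum integer is 23.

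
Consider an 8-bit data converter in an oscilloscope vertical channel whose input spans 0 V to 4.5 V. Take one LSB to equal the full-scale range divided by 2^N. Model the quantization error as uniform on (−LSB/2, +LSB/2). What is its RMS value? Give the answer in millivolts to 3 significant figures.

Span = 4.5 V.
LSB = 4.5 V ÷ 2^8 = 4.5/256 V = 17.578 mV.
V_rms = LSB/√12 = 17.578 mV / √12 = 5.07 mV.

5.07 mV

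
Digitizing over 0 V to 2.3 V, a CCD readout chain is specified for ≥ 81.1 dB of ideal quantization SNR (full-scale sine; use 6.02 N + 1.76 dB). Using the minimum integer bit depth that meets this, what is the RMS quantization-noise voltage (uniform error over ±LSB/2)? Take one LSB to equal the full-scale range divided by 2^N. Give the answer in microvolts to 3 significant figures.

Full-scale range = 2.3 V.
Required N = ⌈(81.1 − 1.76)/6.02⌉ = ⌈13.179⌉ = 14.
LSB = 2.3 V / 2^14 = 140.38 µV.
σ_q = LSB/√12 = 140.38 µV/3.4641 = 40.5 µV.

40.5 µV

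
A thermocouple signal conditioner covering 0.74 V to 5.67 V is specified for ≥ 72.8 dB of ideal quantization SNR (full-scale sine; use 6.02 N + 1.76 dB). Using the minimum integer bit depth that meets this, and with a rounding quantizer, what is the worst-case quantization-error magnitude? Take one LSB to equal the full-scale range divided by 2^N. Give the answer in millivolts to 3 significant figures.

0.602 mV

Span: 5.67 V − (0.74 V) = 4.93 V.
N ≥ (72.8 − 1.76)/6.02 = 11.801 → N_min = 12.
One LSB is 4.93 V / 4096 = 1.2036 mV.
Max error for round-to-nearest is LSB/2 = 0.602 mV.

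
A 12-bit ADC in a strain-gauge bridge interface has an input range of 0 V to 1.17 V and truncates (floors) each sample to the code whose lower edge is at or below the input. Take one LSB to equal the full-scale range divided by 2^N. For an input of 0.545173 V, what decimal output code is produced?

1908

Full-scale range = 1.17 V. LSB = 1.17 V / 2^12 ≈ 285.6 µV.
V_in − V_min = 0.545173 − (0) = 0.545173 V.
Divide by LSB: 0.545173 × 4096/1.17 = 1908.5715.
Truncating gives code 1908.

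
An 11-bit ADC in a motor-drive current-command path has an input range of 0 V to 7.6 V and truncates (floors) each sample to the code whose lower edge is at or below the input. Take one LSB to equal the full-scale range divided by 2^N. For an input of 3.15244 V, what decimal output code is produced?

Span = 7.6 V. LSB = 7.6 V / 2^11 ≈ 3.711 mV.
code = ⌊(V_in − V_min)/LSB⌋ = ⌊(V_in − V_min) × 2^11 / range⌋
     = ⌊(3.15244 − (0)) × 2048 / 7.6⌋ = ⌊3.15244 × 2048/7.6⌋
     = ⌊849.500⌋ = 849.

849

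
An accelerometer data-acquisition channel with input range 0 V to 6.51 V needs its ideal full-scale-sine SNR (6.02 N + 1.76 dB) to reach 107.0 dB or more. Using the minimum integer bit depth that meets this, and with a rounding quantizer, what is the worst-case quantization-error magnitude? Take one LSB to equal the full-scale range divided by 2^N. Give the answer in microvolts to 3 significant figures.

12.4 µV

Span = 6.51 V.
6.02 N + 1.76 ≥ 107.0 gives N ≥ 17.482, so the minimum integer is 18.
LSB = 6.51 V ÷ 2^18 = 6.51/262144 V = 24.834 µV.
Half an LSB is 12.4 µV.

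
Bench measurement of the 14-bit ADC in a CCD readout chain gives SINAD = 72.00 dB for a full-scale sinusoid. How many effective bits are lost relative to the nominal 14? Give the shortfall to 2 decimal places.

2.33 bits

ENOB = (SINAD − 1.76)/6.02 = (72.00 − 1.76)/6.02 = 11.6678 bits.
Lost resolution: 14 − 11.6678 = 2.3322 bits.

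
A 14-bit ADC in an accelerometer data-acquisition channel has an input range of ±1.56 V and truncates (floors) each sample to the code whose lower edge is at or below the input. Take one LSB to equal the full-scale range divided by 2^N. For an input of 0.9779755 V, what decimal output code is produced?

13327

The full-scale span is 1.56 − (-1.56) = 3.12 V. LSB = 3.12 V / 2^14 ≈ 190.4 µV.
V_in − V_min = 0.9779755 − (-1.56) = 2.5379755 V.
Divide by LSB: 2.5379755 × 16384/3.12 = 13327.6252.
Truncating gives code 13327.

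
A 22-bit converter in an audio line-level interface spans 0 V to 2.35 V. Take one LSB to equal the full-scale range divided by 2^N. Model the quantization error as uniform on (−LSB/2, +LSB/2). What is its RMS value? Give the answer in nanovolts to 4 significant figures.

161.7 nV

Full-scale range = 2.35 V.
LSB = 2.35 V / 2^22 = 0.560284 µV.
σ_q = LSB/√12 = 0.560284 µV/3.4641 = 161.7 nV.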